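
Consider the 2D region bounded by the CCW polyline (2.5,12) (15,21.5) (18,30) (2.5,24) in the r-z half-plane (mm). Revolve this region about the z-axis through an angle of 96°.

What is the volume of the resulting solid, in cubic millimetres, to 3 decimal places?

Profile (r,z), 4 vertices: (2.5,12) (15,21.5) (18,30) (2.5,24)
edge 0: (2.5,12)→(15,21.5)  cross = 2.5·21.5 − 15·12 = -126.2500; (r_i+r_j)·cross = 17.5·-126.2500 = -2209.3750
edge 1: (15,21.5)→(18,30)  cross = 15·30 − 18·21.5 = 63.0000; (r_i+r_j)·cross = 33·63.0000 = 2079.0000
edge 2: (18,30)→(2.5,24)  cross = 18·24 − 2.5·30 = 357.0000; (r_i+r_j)·cross = 20.5·357.0000 = 7318.5000
edge 3: (2.5,24)→(2.5,12)  cross = 2.5·12 − 2.5·24 = -30.0000; (r_i+r_j)·cross = 5·-30.0000 = -150.0000
Σcross = 263.7500 → A = |Σcross|/2 = 131.8750 mm²
Σ(r_i+r_j)·cross = 7038.1250 → first moment M = |Σ|/6 = 1173.0208
R_c = M/A = 1173.0208/131.8750 = 8.8949 mm
θ = 96° = 1.675516 rad
V = θ·R_c·A = 1.675516·8.8949·131.8750 = 1965.415 mm³

Volume = 1965.415 mm³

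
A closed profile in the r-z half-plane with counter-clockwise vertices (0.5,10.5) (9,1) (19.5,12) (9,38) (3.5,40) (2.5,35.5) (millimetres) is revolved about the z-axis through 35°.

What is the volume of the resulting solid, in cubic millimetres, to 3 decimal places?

Volume = 2308.892 mm³

Profile (r,z), 6 vertices: (0.5,10.5) (9,1) (19.5,12) (9,38) (3.5,40) (2.5,35.5)
edge 0: (0.5,10.5)→(9,1)  cross = 0.5·1 − 9·10.5 = -94.0000; (r_i+r_j)·cross = 9.5·-94.0000 = -893.0000
edge 1: (9,1)→(19.5,12)  cross = 9·12 − 19.5·1 = 88.5000; (r_i+r_j)·cross = 28.5·88.5000 = 2522.2500
edge 2: (19.5,12)→(9,38)  cross = 19.5·38 − 9·12 = 633.0000; (r_i+r_j)·cross = 28.5·633.0000 = 18040.5000
edge 3: (9,38)→(3.5,40)  cross = 9·40 − 3.5·38 = 227.0000; (r_i+r_j)·cross = 12.5·227.0000 = 2837.5000
edge 4: (3.5,40)→(2.5,35.5)  cross = 3.5·35.5 − 2.5·40 = 24.2500; (r_i+r_j)·cross = 6·24.2500 = 145.5000
edge 5: (2.5,35.5)→(0.5,10.5)  cross = 2.5·10.5 − 0.5·35.5 = 8.5000; (r_i+r_j)·cross = 3·8.5000 = 25.5000
Σcross = 887.2500 → A = |Σcross|/2 = 443.6250 mm²
Σ(r_i+r_j)·cross = 22678.2500 → first moment M = |Σ|/6 = 3779.7083
R_c = M/A = 3779.7083/443.6250 = 8.5201 mm
θ = 35° = 0.610865 rad
V = θ·R_c·A = 0.610865·8.5201·443.6250 = 2308.892 mm³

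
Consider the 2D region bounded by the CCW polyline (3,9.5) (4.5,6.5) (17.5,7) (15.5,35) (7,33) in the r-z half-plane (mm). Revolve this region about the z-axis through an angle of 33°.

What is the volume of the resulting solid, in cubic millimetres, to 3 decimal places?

Volume = 1950.520 mm³

Profile (r,z), 5 vertices: (3,9.5) (4.5,6.5) (17.5,7) (15.5,35) (7,33)
edge 0: (3,9.5)→(4.5,6.5)  cross = 3·6.5 − 4.5·9.5 = -23.2500; (r_i+r_j)·cross = 7.5·-23.2500 = -174.3750
edge 1: (4.5,6.5)→(17.5,7)  cross = 4.5·7 − 17.5·6.5 = -82.2500; (r_i+r_j)·cross = 22·-82.2500 = -1809.5000
edge 2: (17.5,7)→(15.5,35)  cross = 17.5·35 − 15.5·7 = 504.0000; (r_i+r_j)·cross = 33·504.0000 = 16632.0000
edge 3: (15.5,35)→(7,33)  cross = 15.5·33 − 7·35 = 266.5000; (r_i+r_j)·cross = 22.5·266.5000 = 5996.2500
edge 4: (7,33)→(3,9.5)  cross = 7·9.5 − 3·33 = -32.5000; (r_i+r_j)·cross = 10·-32.5000 = -325.0000
Σcross = 632.5000 → A = |Σcross|/2 = 316.2500 mm²
Σ(r_i+r_j)·cross = 20319.3750 → first moment M = |Σ|/6 = 3386.5625
R_c = M/A = 3386.5625/316.2500 = 10.7085 mm
θ = 33° = 0.575959 rad
V = θ·R_c·A = 0.575959·10.7085·316.2500 = 1950.520 mm³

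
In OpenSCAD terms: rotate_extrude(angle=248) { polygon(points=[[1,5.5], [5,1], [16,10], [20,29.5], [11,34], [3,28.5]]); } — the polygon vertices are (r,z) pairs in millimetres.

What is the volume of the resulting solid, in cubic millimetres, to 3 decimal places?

Profile (r,z), 6 vertices: (1,5.5) (5,1) (16,10) (20,29.5) (11,34) (3,28.5)
edge 0: (1,5.5)→(5,1)  cross = 1·1 − 5·5.5 = -26.5000; (r_i+r_j)·cross = 6·-26.5000 = -159.0000
edge 1: (5,1)→(16,10)  cross = 5·10 − 16·1 = 34.0000; (r_i+r_j)·cross = 21·34.0000 = 714.0000
edge 2: (16,10)→(20,29.5)  cross = 16·29.5 − 20·10 = 272.0000; (r_i+r_j)·cross = 36·272.0000 = 9792.0000
edge 3: (20,29.5)→(11,34)  cross = 20·34 − 11·29.5 = 355.5000; (r_i+r_j)·cross = 31·355.5000 = 11020.5000
edge 4: (11,34)→(3,28.5)  cross = 11·28.5 − 3·34 = 211.5000; (r_i+r_j)·cross = 14·211.5000 = 2961.0000
edge 5: (3,28.5)→(1,5.5)  cross = 3·5.5 − 1·28.5 = -12.0000; (r_i+r_j)·cross = 4·-12.0000 = -48.0000
Σcross = 834.5000 → A = |Σcross|/2 = 417.2500 mm²
Σ(r_i+r_j)·cross = 24280.5000 → first moment M = |Σ|/6 = 4046.7500
R_c = M/A = 4046.7500/417.2500 = 9.6986 mm
θ = 248° = 4.328417 rad
V = θ·R_c·A = 4.328417·9.6986·417.2500 = 17516.020 mm³

Volume = 17516.020 mm³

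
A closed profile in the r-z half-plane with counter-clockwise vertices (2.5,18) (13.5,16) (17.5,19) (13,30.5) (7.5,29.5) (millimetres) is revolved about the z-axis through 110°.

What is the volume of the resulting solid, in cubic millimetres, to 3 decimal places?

Profile (r,z), 5 vertices: (2.5,18) (13.5,16) (17.5,19) (13,30.5) (7.5,29.5)
edge 0: (2.5,18)→(13.5,16)  cross = 2.5·16 − 13.5·18 = -203.0000; (r_i+r_j)·cross = 16·-203.0000 = -3248.0000
edge 1: (13.5,16)→(17.5,19)  cross = 13.5·19 − 17.5·16 = -23.5000; (r_i+r_j)·cross = 31·-23.5000 = -728.5000
edge 2: (17.5,19)→(13,30.5)  cross = 17.5·30.5 − 13·19 = 286.7500; (r_i+r_j)·cross = 30.5·286.7500 = 8745.8750
edge 3: (13,30.5)→(7.5,29.5)  cross = 13·29.5 − 7.5·30.5 = 154.7500; (r_i+r_j)·cross = 20.5·154.7500 = 3172.3750
edge 4: (7.5,29.5)→(2.5,18)  cross = 7.5·18 − 2.5·29.5 = 61.2500; (r_i+r_j)·cross = 10·61.2500 = 612.5000
Σcross = 276.2500 → A = |Σcross|/2 = 138.1250 mm²
Σ(r_i+r_j)·cross = 8554.2500 → first moment M = |Σ|/6 = 1425.7083
R_c = M/A = 1425.7083/138.1250 = 10.3219 mm
θ = 110° = 1.919862 rad
V = θ·R_c·A = 1.919862·10.3219·138.1250 = 2737.164 mm³

Volume = 2737.164 mm³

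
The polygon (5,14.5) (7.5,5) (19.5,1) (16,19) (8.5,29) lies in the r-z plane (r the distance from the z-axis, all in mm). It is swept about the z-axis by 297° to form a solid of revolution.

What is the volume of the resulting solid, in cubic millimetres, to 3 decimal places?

Volume = 14017.826 mm³

Profile (r,z), 5 vertices: (5,14.5) (7.5,5) (19.5,1) (16,19) (8.5,29)
edge 0: (5,14.5)→(7.5,5)  cross = 5·5 − 7.5·14.5 = -83.7500; (r_i+r_j)·cross = 12.5·-83.7500 = -1046.8750
edge 1: (7.5,5)→(19.5,1)  cross = 7.5·1 − 19.5·5 = -90.0000; (r_i+r_j)·cross = 27·-90.0000 = -2430.0000
edge 2: (19.5,1)→(16,19)  cross = 19.5·19 − 16·1 = 354.5000; (r_i+r_j)·cross = 35.5·354.5000 = 12584.7500
edge 3: (16,19)→(8.5,29)  cross = 16·29 − 8.5·19 = 302.5000; (r_i+r_j)·cross = 24.5·302.5000 = 7411.2500
edge 4: (8.5,29)→(5,14.5)  cross = 8.5·14.5 − 5·29 = -21.7500; (r_i+r_j)·cross = 13.5·-21.7500 = -293.6250
Σcross = 461.5000 → A = |Σcross|/2 = 230.7500 mm²
Σ(r_i+r_j)·cross = 16225.5000 → first moment M = |Σ|/6 = 2704.2500
R_c = M/A = 2704.2500/230.7500 = 11.7194 mm
θ = 297° = 5.183628 rad
V = θ·R_c·A = 5.183628·11.7194·230.7500 = 14017.826 mm³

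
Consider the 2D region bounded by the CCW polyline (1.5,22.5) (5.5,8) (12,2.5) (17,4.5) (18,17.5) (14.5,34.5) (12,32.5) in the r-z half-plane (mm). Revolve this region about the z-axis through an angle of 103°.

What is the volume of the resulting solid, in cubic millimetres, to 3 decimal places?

Profile (r,z), 7 vertices: (1.5,22.5) (5.5,8) (12,2.5) (17,4.5) (18,17.5) (14.5,34.5) (12,32.5)
edge 0: (1.5,22.5)→(5.5,8)  cross = 1.5·8 − 5.5·22.5 = -111.7500; (r_i+r_j)·cross = 7·-111.7500 = -782.2500
edge 1: (5.5,8)→(12,2.5)  cross = 5.5·2.5 − 12·8 = -82.2500; (r_i+r_j)·cross = 17.5·-82.2500 = -1439.3750
edge 2: (12,2.5)→(17,4.5)  cross = 12·4.5 − 17·2.5 = 11.5000; (r_i+r_j)·cross = 29·11.5000 = 333.5000
edge 3: (17,4.5)→(18,17.5)  cross = 17·17.5 − 18·4.5 = 216.5000; (r_i+r_j)·cross = 35·216.5000 = 7577.5000
edge 4: (18,17.5)→(14.5,34.5)  cross = 18·34.5 − 14.5·17.5 = 367.2500; (r_i+r_j)·cross = 32.5·367.2500 = 11935.6250
edge 5: (14.5,34.5)→(12,32.5)  cross = 14.5·32.5 − 12·34.5 = 57.2500; (r_i+r_j)·cross = 26.5·57.2500 = 1517.1250
edge 6: (12,32.5)→(1.5,22.5)  cross = 12·22.5 − 1.5·32.5 = 221.2500; (r_i+r_j)·cross = 13.5·221.2500 = 2986.8750
Σcross = 679.7500 → A = |Σcross|/2 = 339.8750 mm²
Σ(r_i+r_j)·cross = 22129.0000 → first moment M = |Σ|/6 = 3688.1667
R_c = M/A = 3688.1667/339.8750 = 10.8515 mm
θ = 103° = 1.797689 rad
V = θ·R_c·A = 1.797689·10.8515·339.8750 = 6630.177 mm³

Volume = 6630.177 mm³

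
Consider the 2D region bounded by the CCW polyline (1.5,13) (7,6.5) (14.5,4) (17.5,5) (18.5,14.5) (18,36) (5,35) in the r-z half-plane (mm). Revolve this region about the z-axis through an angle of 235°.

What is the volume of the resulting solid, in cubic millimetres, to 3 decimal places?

Profile (r,z), 7 vertices: (1.5,13) (7,6.5) (14.5,4) (17.5,5) (18.5,14.5) (18,36) (5,35)
edge 0: (1.5,13)→(7,6.5)  cross = 1.5·6.5 − 7·13 = -81.2500; (r_i+r_j)·cross = 8.5·-81.2500 = -690.6250
edge 1: (7,6.5)→(14.5,4)  cross = 7·4 − 14.5·6.5 = -66.2500; (r_i+r_j)·cross = 21.5·-66.2500 = -1424.3750
edge 2: (14.5,4)→(17.5,5)  cross = 14.5·5 − 17.5·4 = 2.5000; (r_i+r_j)·cross = 32·2.5000 = 80.0000
edge 3: (17.5,5)→(18.5,14.5)  cross = 17.5·14.5 − 18.5·5 = 161.2500; (r_i+r_j)·cross = 36·161.2500 = 5805.0000
edge 4: (18.5,14.5)→(18,36)  cross = 18.5·36 − 18·14.5 = 405.0000; (r_i+r_j)·cross = 36.5·405.0000 = 14782.5000
edge 5: (18,36)→(5,35)  cross = 18·35 − 5·36 = 450.0000; (r_i+r_j)·cross = 23·450.0000 = 10350.0000
edge 6: (5,35)→(1.5,13)  cross = 5·13 − 1.5·35 = 12.5000; (r_i+r_j)·cross = 6.5·12.5000 = 81.2500
Σcross = 883.7500 → A = |Σcross|/2 = 441.8750 mm²
Σ(r_i+r_j)·cross = 28983.7500 → first moment M = |Σ|/6 = 4830.6250
R_c = M/A = 4830.6250/441.8750 = 10.9321 mm
θ = 235° = 4.101524 rad
V = θ·R_c·A = 4.101524·10.9321·441.8750 = 19812.923 mm³

Volume = 19812.923 mm³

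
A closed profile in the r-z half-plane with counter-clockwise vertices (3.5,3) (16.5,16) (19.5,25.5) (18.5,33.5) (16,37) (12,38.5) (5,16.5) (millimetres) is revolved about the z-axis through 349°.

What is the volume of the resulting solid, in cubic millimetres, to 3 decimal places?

Profile (r,z), 7 vertices: (3.5,3) (16.5,16) (19.5,25.5) (18.5,33.5) (16,37) (12,38.5) (5,16.5)
edge 0: (3.5,3)→(16.5,16)  cross = 3.5·16 − 16.5·3 = 6.5000; (r_i+r_j)·cross = 20·6.5000 = 130.0000
edge 1: (16.5,16)→(19.5,25.5)  cross = 16.5·25.5 − 19.5·16 = 108.7500; (r_i+r_j)·cross = 36·108.7500 = 3915.0000
edge 2: (19.5,25.5)→(18.5,33.5)  cross = 19.5·33.5 − 18.5·25.5 = 181.5000; (r_i+r_j)·cross = 38·181.5000 = 6897.0000
edge 3: (18.5,33.5)→(16,37)  cross = 18.5·37 − 16·33.5 = 148.5000; (r_i+r_j)·cross = 34.5·148.5000 = 5123.2500
edge 4: (16,37)→(12,38.5)  cross = 16·38.5 − 12·37 = 172.0000; (r_i+r_j)·cross = 28·172.0000 = 4816.0000
edge 5: (12,38.5)→(5,16.5)  cross = 12·16.5 − 5·38.5 = 5.5000; (r_i+r_j)·cross = 17·5.5000 = 93.5000
edge 6: (5,16.5)→(3.5,3)  cross = 5·3 − 3.5·16.5 = -42.7500; (r_i+r_j)·cross = 8.5·-42.7500 = -363.3750
Σcross = 580.0000 → A = |Σcross|/2 = 290.0000 mm²
Σ(r_i+r_j)·cross = 20611.3750 → first moment M = |Σ|/6 = 3435.2292
R_c = M/A = 3435.2292/290.0000 = 11.8456 mm
θ = 349° = 6.091199 rad
V = θ·R_c·A = 6.091199·11.8456·290.0000 = 20924.665 mm³

Volume = 20924.665 mm³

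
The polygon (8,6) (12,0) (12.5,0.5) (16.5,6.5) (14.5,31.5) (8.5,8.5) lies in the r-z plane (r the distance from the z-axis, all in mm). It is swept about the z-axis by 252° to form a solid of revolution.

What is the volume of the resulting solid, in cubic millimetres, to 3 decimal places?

Volume = 7631.295 mm³

Profile (r,z), 6 vertices: (8,6) (12,0) (12.5,0.5) (16.5,6.5) (14.5,31.5) (8.5,8.5)
edge 0: (8,6)→(12,0)  cross = 8·0 − 12·6 = -72.0000; (r_i+r_j)·cross = 20·-72.0000 = -1440.0000
edge 1: (12,0)→(12.5,0.5)  cross = 12·0.5 − 12.5·0 = 6.0000; (r_i+r_j)·cross = 24.5·6.0000 = 147.0000
edge 2: (12.5,0.5)→(16.5,6.5)  cross = 12.5·6.5 − 16.5·0.5 = 73.0000; (r_i+r_j)·cross = 29·73.0000 = 2117.0000
edge 3: (16.5,6.5)→(14.5,31.5)  cross = 16.5·31.5 − 14.5·6.5 = 425.5000; (r_i+r_j)·cross = 31·425.5000 = 13190.5000
edge 4: (14.5,31.5)→(8.5,8.5)  cross = 14.5·8.5 − 8.5·31.5 = -144.5000; (r_i+r_j)·cross = 23·-144.5000 = -3323.5000
edge 5: (8.5,8.5)→(8,6)  cross = 8.5·6 − 8·8.5 = -17.0000; (r_i+r_j)·cross = 16.5·-17.0000 = -280.5000
Σcross = 271.0000 → A = |Σcross|/2 = 135.5000 mm²
Σ(r_i+r_j)·cross = 10410.5000 → first moment M = |Σ|/6 = 1735.0833
R_c = M/A = 1735.0833/135.5000 = 12.8050 mm
θ = 252° = 4.398230 rad
V = θ·R_c·A = 4.398230·12.8050·135.5000 = 7631.295 mm³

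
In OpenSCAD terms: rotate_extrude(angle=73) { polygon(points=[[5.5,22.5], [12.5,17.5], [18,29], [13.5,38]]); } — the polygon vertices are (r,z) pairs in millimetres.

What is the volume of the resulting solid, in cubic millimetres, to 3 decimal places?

Profile (r,z), 4 vertices: (5.5,22.5) (12.5,17.5) (18,29) (13.5,38)
edge 0: (5.5,22.5)→(12.5,17.5)  cross = 5.5·17.5 − 12.5·22.5 = -185.0000; (r_i+r_j)·cross = 18·-185.0000 = -3330.0000
edge 1: (12.5,17.5)→(18,29)  cross = 12.5·29 − 18·17.5 = 47.5000; (r_i+r_j)·cross = 30.5·47.5000 = 1448.7500
edge 2: (18,29)→(13.5,38)  cross = 18·38 − 13.5·29 = 292.5000; (r_i+r_j)·cross = 31.5·292.5000 = 9213.7500
edge 3: (13.5,38)→(5.5,22.5)  cross = 13.5·22.5 − 5.5·38 = 94.7500; (r_i+r_j)·cross = 19·94.7500 = 1800.2500
Σcross = 249.7500 → A = |Σcross|/2 = 124.8750 mm²
Σ(r_i+r_j)·cross = 9132.7500 → first moment M = |Σ|/6 = 1522.1250
R_c = M/A = 1522.1250/124.8750 = 12.1892 mm
θ = 73° = 1.274090 rad
V = θ·R_c·A = 1.274090·12.1892·124.8750 = 1939.325 mm³

Volume = 1939.325 mm³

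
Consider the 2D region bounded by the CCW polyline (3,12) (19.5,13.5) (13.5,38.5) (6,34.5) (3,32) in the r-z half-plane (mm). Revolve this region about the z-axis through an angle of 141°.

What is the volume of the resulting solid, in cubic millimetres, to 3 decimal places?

Volume = 7965.518 mm³

Profile (r,z), 5 vertices: (3,12) (19.5,13.5) (13.5,38.5) (6,34.5) (3,32)
edge 0: (3,12)→(19.5,13.5)  cross = 3·13.5 − 19.5·12 = -193.5000; (r_i+r_j)·cross = 22.5·-193.5000 = -4353.7500
edge 1: (19.5,13.5)→(13.5,38.5)  cross = 19.5·38.5 − 13.5·13.5 = 568.5000; (r_i+r_j)·cross = 33·568.5000 = 18760.5000
edge 2: (13.5,38.5)→(6,34.5)  cross = 13.5·34.5 − 6·38.5 = 234.7500; (r_i+r_j)·cross = 19.5·234.7500 = 4577.6250
edge 3: (6,34.5)→(3,32)  cross = 6·32 − 3·34.5 = 88.5000; (r_i+r_j)·cross = 9·88.5000 = 796.5000
edge 4: (3,32)→(3,12)  cross = 3·12 − 3·32 = -60.0000; (r_i+r_j)·cross = 6·-60.0000 = -360.0000
Σcross = 638.2500 → A = |Σcross|/2 = 319.1250 mm²
Σ(r_i+r_j)·cross = 19420.8750 → first moment M = |Σ|/6 = 3236.8125
R_c = M/A = 3236.8125/319.1250 = 10.1428 mm
θ = 141° = 2.460914 rad
V = θ·R_c·A = 2.460914·10.1428·319.1250 = 7965.518 mm³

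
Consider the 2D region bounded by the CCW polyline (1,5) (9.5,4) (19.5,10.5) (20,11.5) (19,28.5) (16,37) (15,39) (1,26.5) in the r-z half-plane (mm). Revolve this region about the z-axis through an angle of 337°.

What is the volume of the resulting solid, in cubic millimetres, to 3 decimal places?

Profile (r,z), 8 vertices: (1,5) (9.5,4) (19.5,10.5) (20,11.5) (19,28.5) (16,37) (15,39) (1,26.5)
edge 0: (1,5)→(9.5,4)  cross = 1·4 − 9.5·5 = -43.5000; (r_i+r_j)·cross = 10.5·-43.5000 = -456.7500
edge 1: (9.5,4)→(19.5,10.5)  cross = 9.5·10.5 − 19.5·4 = 21.7500; (r_i+r_j)·cross = 29·21.7500 = 630.7500
edge 2: (19.5,10.5)→(20,11.5)  cross = 19.5·11.5 − 20·10.5 = 14.2500; (r_i+r_j)·cross = 39.5·14.2500 = 562.8750
edge 3: (20,11.5)→(19,28.5)  cross = 20·28.5 − 19·11.5 = 351.5000; (r_i+r_j)·cross = 39·351.5000 = 13708.5000
edge 4: (19,28.5)→(16,37)  cross = 19·37 − 16·28.5 = 247.0000; (r_i+r_j)·cross = 35·247.0000 = 8645.0000
edge 5: (16,37)→(15,39)  cross = 16·39 − 15·37 = 69.0000; (r_i+r_j)·cross = 31·69.0000 = 2139.0000
edge 6: (15,39)→(1,26.5)  cross = 15·26.5 − 1·39 = 358.5000; (r_i+r_j)·cross = 16·358.5000 = 5736.0000
edge 7: (1,26.5)→(1,5)  cross = 1·5 − 1·26.5 = -21.5000; (r_i+r_j)·cross = 2·-21.5000 = -43.0000
Σcross = 997.0000 → A = |Σcross|/2 = 498.5000 mm²
Σ(r_i+r_j)·cross = 30922.3750 → first moment M = |Σ|/6 = 5153.7292
R_c = M/A = 5153.7292/498.5000 = 10.3385 mm
θ = 337° = 5.881760 rad
V = θ·R_c·A = 5.881760·10.3385·498.5000 = 30312.996 mm³

Volume = 30312.996 mm³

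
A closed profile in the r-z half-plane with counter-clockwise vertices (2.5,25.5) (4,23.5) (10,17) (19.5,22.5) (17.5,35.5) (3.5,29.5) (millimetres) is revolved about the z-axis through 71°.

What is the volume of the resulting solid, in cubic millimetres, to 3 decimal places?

Volume = 2810.598 mm³

Profile (r,z), 6 vertices: (2.5,25.5) (4,23.5) (10,17) (19.5,22.5) (17.5,35.5) (3.5,29.5)
edge 0: (2.5,25.5)→(4,23.5)  cross = 2.5·23.5 − 4·25.5 = -43.2500; (r_i+r_j)·cross = 6.5·-43.2500 = -281.1250
edge 1: (4,23.5)→(10,17)  cross = 4·17 − 10·23.5 = -167.0000; (r_i+r_j)·cross = 14·-167.0000 = -2338.0000
edge 2: (10,17)→(19.5,22.5)  cross = 10·22.5 − 19.5·17 = -106.5000; (r_i+r_j)·cross = 29.5·-106.5000 = -3141.7500
edge 3: (19.5,22.5)→(17.5,35.5)  cross = 19.5·35.5 − 17.5·22.5 = 298.5000; (r_i+r_j)·cross = 37·298.5000 = 11044.5000
edge 4: (17.5,35.5)→(3.5,29.5)  cross = 17.5·29.5 − 3.5·35.5 = 392.0000; (r_i+r_j)·cross = 21·392.0000 = 8232.0000
edge 5: (3.5,29.5)→(2.5,25.5)  cross = 3.5·25.5 − 2.5·29.5 = 15.5000; (r_i+r_j)·cross = 6·15.5000 = 93.0000
Σcross = 389.2500 → A = |Σcross|/2 = 194.6250 mm²
Σ(r_i+r_j)·cross = 13608.6250 → first moment M = |Σ|/6 = 2268.1042
R_c = M/A = 2268.1042/194.6250 = 11.6537 mm
θ = 71° = 1.239184 rad
V = θ·R_c·A = 1.239184·11.6537·194.6250 = 2810.598 mm³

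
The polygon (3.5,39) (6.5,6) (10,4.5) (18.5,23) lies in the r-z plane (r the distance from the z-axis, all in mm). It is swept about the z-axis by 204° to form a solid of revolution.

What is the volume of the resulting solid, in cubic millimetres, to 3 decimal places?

Profile (r,z), 4 vertices: (3.5,39) (6.5,6) (10,4.5) (18.5,23)
edge 0: (3.5,39)→(6.5,6)  cross = 3.5·6 − 6.5·39 = -232.5000; (r_i+r_j)·cross = 10·-232.5000 = -2325.0000
edge 1: (6.5,6)→(10,4.5)  cross = 6.5·4.5 − 10·6 = -30.7500; (r_i+r_j)·cross = 16.5·-30.7500 = -507.3750
edge 2: (10,4.5)→(18.5,23)  cross = 10·23 − 18.5·4.5 = 146.7500; (r_i+r_j)·cross = 28.5·146.7500 = 4182.3750
edge 3: (18.5,23)→(3.5,39)  cross = 18.5·39 − 3.5·23 = 641.0000; (r_i+r_j)·cross = 22·641.0000 = 14102.0000
Σcross = 524.5000 → A = |Σcross|/2 = 262.2500 mm²
Σ(r_i+r_j)·cross = 15452.0000 → first moment M = |Σ|/6 = 2575.3333
R_c = M/A = 2575.3333/262.2500 = 9.8201 mm
θ = 204° = 3.560472 rad
V = θ·R_c·A = 3.560472·9.8201·262.2500 = 9169.401 mm³

Volume = 9169.401 mm³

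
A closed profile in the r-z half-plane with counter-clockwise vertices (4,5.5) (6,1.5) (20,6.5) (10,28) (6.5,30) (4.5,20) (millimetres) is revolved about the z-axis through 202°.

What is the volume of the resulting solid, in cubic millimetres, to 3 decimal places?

Volume = 9540.399 mm³

Profile (r,z), 6 vertices: (4,5.5) (6,1.5) (20,6.5) (10,28) (6.5,30) (4.5,20)
edge 0: (4,5.5)→(6,1.5)  cross = 4·1.5 − 6·5.5 = -27.0000; (r_i+r_j)·cross = 10·-27.0000 = -270.0000
edge 1: (6,1.5)→(20,6.5)  cross = 6·6.5 − 20·1.5 = 9.0000; (r_i+r_j)·cross = 26·9.0000 = 234.0000
edge 2: (20,6.5)→(10,28)  cross = 20·28 − 10·6.5 = 495.0000; (r_i+r_j)·cross = 30·495.0000 = 14850.0000
edge 3: (10,28)→(6.5,30)  cross = 10·30 − 6.5·28 = 118.0000; (r_i+r_j)·cross = 16.5·118.0000 = 1947.0000
edge 4: (6.5,30)→(4.5,20)  cross = 6.5·20 − 4.5·30 = -5.0000; (r_i+r_j)·cross = 11·-5.0000 = -55.0000
edge 5: (4.5,20)→(4,5.5)  cross = 4.5·5.5 − 4·20 = -55.2500; (r_i+r_j)·cross = 8.5·-55.2500 = -469.6250
Σcross = 534.7500 → A = |Σcross|/2 = 267.3750 mm²
Σ(r_i+r_j)·cross = 16236.3750 → first moment M = |Σ|/6 = 2706.0625
R_c = M/A = 2706.0625/267.3750 = 10.1209 mm
θ = 202° = 3.525565 rad
V = θ·R_c·A = 3.525565·10.1209·267.3750 = 9540.399 mm³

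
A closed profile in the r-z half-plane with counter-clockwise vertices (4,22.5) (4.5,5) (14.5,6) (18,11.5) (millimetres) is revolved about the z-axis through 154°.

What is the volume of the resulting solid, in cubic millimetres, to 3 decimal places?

Profile (r,z), 4 vertices: (4,22.5) (4.5,5) (14.5,6) (18,11.5)
edge 0: (4,22.5)→(4.5,5)  cross = 4·5 − 4.5·22.5 = -81.2500; (r_i+r_j)·cross = 8.5·-81.2500 = -690.6250
edge 1: (4.5,5)→(14.5,6)  cross = 4.5·6 − 14.5·5 = -45.5000; (r_i+r_j)·cross = 19·-45.5000 = -864.5000
edge 2: (14.5,6)→(18,11.5)  cross = 14.5·11.5 − 18·6 = 58.7500; (r_i+r_j)·cross = 32.5·58.7500 = 1909.3750
edge 3: (18,11.5)→(4,22.5)  cross = 18·22.5 − 4·11.5 = 359.0000; (r_i+r_j)·cross = 22·359.0000 = 7898.0000
Σcross = 291.0000 → A = |Σcross|/2 = 145.5000 mm²
Σ(r_i+r_j)·cross = 8252.2500 → first moment M = |Σ|/6 = 1375.3750
R_c = M/A = 1375.3750/145.5000 = 9.4527 mm
θ = 154° = 2.687807 rad
V = θ·R_c·A = 2.687807·9.4527·145.5000 = 3696.743 mm³

Volume = 3696.743 mm³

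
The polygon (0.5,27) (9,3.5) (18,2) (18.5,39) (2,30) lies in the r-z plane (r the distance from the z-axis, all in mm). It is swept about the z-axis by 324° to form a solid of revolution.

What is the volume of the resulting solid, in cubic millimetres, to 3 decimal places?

Volume = 28879.051 mm³

Profile (r,z), 5 vertices: (0.5,27) (9,3.5) (18,2) (18.5,39) (2,30)
edge 0: (0.5,27)→(9,3.5)  cross = 0.5·3.5 − 9·27 = -241.2500; (r_i+r_j)·cross = 9.5·-241.2500 = -2291.8750
edge 1: (9,3.5)→(18,2)  cross = 9·2 − 18·3.5 = -45.0000; (r_i+r_j)·cross = 27·-45.0000 = -1215.0000
edge 2: (18,2)→(18.5,39)  cross = 18·39 − 18.5·2 = 665.0000; (r_i+r_j)·cross = 36.5·665.0000 = 24272.5000
edge 3: (18.5,39)→(2,30)  cross = 18.5·30 − 2·39 = 477.0000; (r_i+r_j)·cross = 20.5·477.0000 = 9778.5000
edge 4: (2,30)→(0.5,27)  cross = 2·27 − 0.5·30 = 39.0000; (r_i+r_j)·cross = 2.5·39.0000 = 97.5000
Σcross = 894.7500 → A = |Σcross|/2 = 447.3750 mm²
Σ(r_i+r_j)·cross = 30641.6250 → first moment M = |Σ|/6 = 5106.9375
R_c = M/A = 5106.9375/447.3750 = 11.4153 mm
θ = 324° = 5.654867 rad
V = θ·R_c·A = 5.654867·11.4153·447.3750 = 28879.051 mm³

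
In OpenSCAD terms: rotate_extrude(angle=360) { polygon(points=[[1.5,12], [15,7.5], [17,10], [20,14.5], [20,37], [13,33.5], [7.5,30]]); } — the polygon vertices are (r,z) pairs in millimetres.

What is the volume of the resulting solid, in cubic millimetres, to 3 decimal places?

Profile (r,z), 7 vertices: (1.5,12) (15,7.5) (17,10) (20,14.5) (20,37) (13,33.5) (7.5,30)
edge 0: (1.5,12)→(15,7.5)  cross = 1.5·7.5 − 15·12 = -168.7500; (r_i+r_j)·cross = 16.5·-168.7500 = -2784.3750
edge 1: (15,7.5)→(17,10)  cross = 15·10 − 17·7.5 = 22.5000; (r_i+r_j)·cross = 32·22.5000 = 720.0000
edge 2: (17,10)→(20,14.5)  cross = 17·14.5 − 20·10 = 46.5000; (r_i+r_j)·cross = 37·46.5000 = 1720.5000
edge 3: (20,14.5)→(20,37)  cross = 20·37 − 20·14.5 = 450.0000; (r_i+r_j)·cross = 40·450.0000 = 18000.0000
edge 4: (20,37)→(13,33.5)  cross = 20·33.5 − 13·37 = 189.0000; (r_i+r_j)·cross = 33·189.0000 = 6237.0000
edge 5: (13,33.5)→(7.5,30)  cross = 13·30 − 7.5·33.5 = 138.7500; (r_i+r_j)·cross = 20.5·138.7500 = 2844.3750
edge 6: (7.5,30)→(1.5,12)  cross = 7.5·12 − 1.5·30 = 45.0000; (r_i+r_j)·cross = 9·45.0000 = 405.0000
Σcross = 723.0000 → A = |Σcross|/2 = 361.5000 mm²
Σ(r_i+r_j)·cross = 27142.5000 → first moment M = |Σ|/6 = 4523.7500
R_c = M/A = 4523.7500/361.5000 = 12.5138 mm
θ = 360° = 6.283185 rad
V = θ·R_c·A = 6.283185·12.5138·361.5000 = 28423.560 mm³

Volume = 28423.560 mm³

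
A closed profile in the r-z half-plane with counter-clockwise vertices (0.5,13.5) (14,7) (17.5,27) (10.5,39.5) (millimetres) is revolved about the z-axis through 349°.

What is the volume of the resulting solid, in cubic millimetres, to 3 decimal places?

Profile (r,z), 4 vertices: (0.5,13.5) (14,7) (17.5,27) (10.5,39.5)
edge 0: (0.5,13.5)→(14,7)  cross = 0.5·7 − 14·13.5 = -185.5000; (r_i+r_j)·cross = 14.5·-185.5000 = -2689.7500
edge 1: (14,7)→(17.5,27)  cross = 14·27 − 17.5·7 = 255.5000; (r_i+r_j)·cross = 31.5·255.5000 = 8048.2500
edge 2: (17.5,27)→(10.5,39.5)  cross = 17.5·39.5 − 10.5·27 = 407.7500; (r_i+r_j)·cross = 28·407.7500 = 11417.0000
edge 3: (10.5,39.5)→(0.5,13.5)  cross = 10.5·13.5 − 0.5·39.5 = 122.0000; (r_i+r_j)·cross = 11·122.0000 = 1342.0000
Σcross = 599.7500 → A = |Σcross|/2 = 299.8750 mm²
Σ(r_i+r_j)·cross = 18117.5000 → first moment M = |Σ|/6 = 3019.5833
R_c = M/A = 3019.5833/299.8750 = 10.0695 mm
θ = 349° = 6.091199 rad
V = θ·R_c·A = 6.091199·10.0695·299.8750 = 18392.883 mm³

Volume = 18392.883 mm³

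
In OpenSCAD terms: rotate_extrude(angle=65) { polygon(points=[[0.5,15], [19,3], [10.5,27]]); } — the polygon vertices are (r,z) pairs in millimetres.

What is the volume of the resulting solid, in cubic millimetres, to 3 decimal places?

Profile (r,z), 3 vertices: (0.5,15) (19,3) (10.5,27)
edge 0: (0.5,15)→(19,3)  cross = 0.5·3 − 19·15 = -283.5000; (r_i+r_j)·cross = 19.5·-283.5000 = -5528.2500
edge 1: (19,3)→(10.5,27)  cross = 19·27 − 10.5·3 = 481.5000; (r_i+r_j)·cross = 29.5·481.5000 = 14204.2500
edge 2: (10.5,27)→(0.5,15)  cross = 10.5·15 − 0.5·27 = 144.0000; (r_i+r_j)·cross = 11·144.0000 = 1584.0000
Σcross = 342.0000 → A = |Σcross|/2 = 171.0000 mm²
Σ(r_i+r_j)·cross = 10260.0000 → first moment M = |Σ|/6 = 1710.0000
R_c = M/A = 1710.0000/171.0000 = 10.0000 mm
θ = 65° = 1.134464 rad
V = θ·R_c·A = 1.134464·10.0000·171.0000 = 1939.933 mm³

Volume = 1939.933 mm³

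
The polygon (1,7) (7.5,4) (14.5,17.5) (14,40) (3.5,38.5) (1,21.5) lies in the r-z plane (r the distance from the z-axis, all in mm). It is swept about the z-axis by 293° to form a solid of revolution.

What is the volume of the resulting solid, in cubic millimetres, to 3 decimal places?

Profile (r,z), 6 vertices: (1,7) (7.5,4) (14.5,17.5) (14,40) (3.5,38.5) (1,21.5)
edge 0: (1,7)→(7.5,4)  cross = 1·4 − 7.5·7 = -48.5000; (r_i+r_j)·cross = 8.5·-48.5000 = -412.2500
edge 1: (7.5,4)→(14.5,17.5)  cross = 7.5·17.5 − 14.5·4 = 73.2500; (r_i+r_j)·cross = 22·73.2500 = 1611.5000
edge 2: (14.5,17.5)→(14,40)  cross = 14.5·40 − 14·17.5 = 335.0000; (r_i+r_j)·cross = 28.5·335.0000 = 9547.5000
edge 3: (14,40)→(3.5,38.5)  cross = 14·38.5 − 3.5·40 = 399.0000; (r_i+r_j)·cross = 17.5·399.0000 = 6982.5000
edge 4: (3.5,38.5)→(1,21.5)  cross = 3.5·21.5 − 1·38.5 = 36.7500; (r_i+r_j)·cross = 4.5·36.7500 = 165.3750
edge 5: (1,21.5)→(1,7)  cross = 1·7 − 1·21.5 = -14.5000; (r_i+r_j)·cross = 2·-14.5000 = -29.0000
Σcross = 781.0000 → A = |Σcross|/2 = 390.5000 mm²
Σ(r_i+r_j)·cross = 17865.6250 → first moment M = |Σ|/6 = 2977.6042
R_c = M/A = 2977.6042/390.5000 = 7.6251 mm
θ = 293° = 5.113815 rad
V = θ·R_c·A = 5.113815·7.6251·390.5000 = 15226.916 mm³

Volume = 15226.916 mm³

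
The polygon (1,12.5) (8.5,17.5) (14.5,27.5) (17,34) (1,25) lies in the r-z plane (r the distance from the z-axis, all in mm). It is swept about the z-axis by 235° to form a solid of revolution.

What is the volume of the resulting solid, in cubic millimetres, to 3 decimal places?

Volume = 4452.289 mm³

Profile (r,z), 5 vertices: (1,12.5) (8.5,17.5) (14.5,27.5) (17,34) (1,25)
edge 0: (1,12.5)→(8.5,17.5)  cross = 1·17.5 − 8.5·12.5 = -88.7500; (r_i+r_j)·cross = 9.5·-88.7500 = -843.1250
edge 1: (8.5,17.5)→(14.5,27.5)  cross = 8.5·27.5 − 14.5·17.5 = -20.0000; (r_i+r_j)·cross = 23·-20.0000 = -460.0000
edge 2: (14.5,27.5)→(17,34)  cross = 14.5·34 − 17·27.5 = 25.5000; (r_i+r_j)·cross = 31.5·25.5000 = 803.2500
edge 3: (17,34)→(1,25)  cross = 17·25 − 1·34 = 391.0000; (r_i+r_j)·cross = 18·391.0000 = 7038.0000
edge 4: (1,25)→(1,12.5)  cross = 1·12.5 − 1·25 = -12.5000; (r_i+r_j)·cross = 2·-12.5000 = -25.0000
Σcross = 295.2500 → A = |Σcross|/2 = 147.6250 mm²
Σ(r_i+r_j)·cross = 6513.1250 → first moment M = |Σ|/6 = 1085.5208
R_c = M/A = 1085.5208/147.6250 = 7.3532 mm
θ = 235° = 4.101524 rad
V = θ·R_c·A = 4.101524·7.3532·147.6250 = 4452.289 mm³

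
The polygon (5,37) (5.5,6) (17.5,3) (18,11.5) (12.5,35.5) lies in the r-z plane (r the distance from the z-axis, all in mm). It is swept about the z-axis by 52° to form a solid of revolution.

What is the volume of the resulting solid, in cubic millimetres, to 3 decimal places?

Profile (r,z), 5 vertices: (5,37) (5.5,6) (17.5,3) (18,11.5) (12.5,35.5)
edge 0: (5,37)→(5.5,6)  cross = 5·6 − 5.5·37 = -173.5000; (r_i+r_j)·cross = 10.5·-173.5000 = -1821.7500
edge 1: (5.5,6)→(17.5,3)  cross = 5.5·3 − 17.5·6 = -88.5000; (r_i+r_j)·cross = 23·-88.5000 = -2035.5000
edge 2: (17.5,3)→(18,11.5)  cross = 17.5·11.5 − 18·3 = 147.2500; (r_i+r_j)·cross = 35.5·147.2500 = 5227.3750
edge 3: (18,11.5)→(12.5,35.5)  cross = 18·35.5 − 12.5·11.5 = 495.2500; (r_i+r_j)·cross = 30.5·495.2500 = 15105.1250
edge 4: (12.5,35.5)→(5,37)  cross = 12.5·37 − 5·35.5 = 285.0000; (r_i+r_j)·cross = 17.5·285.0000 = 4987.5000
Σcross = 665.5000 → A = |Σcross|/2 = 332.7500 mm²
Σ(r_i+r_j)·cross = 21462.7500 → first moment M = |Σ|/6 = 3577.1250
R_c = M/A = 3577.1250/332.7500 = 10.7502 mm
θ = 52° = 0.907571 rad
V = θ·R_c·A = 0.907571·10.7502·332.7500 = 3246.496 mm³

Volume = 3246.496 mm³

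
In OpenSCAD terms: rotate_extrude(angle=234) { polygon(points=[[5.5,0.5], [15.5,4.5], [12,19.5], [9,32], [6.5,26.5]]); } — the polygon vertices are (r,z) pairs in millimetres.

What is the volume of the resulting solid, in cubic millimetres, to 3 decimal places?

Volume = 7028.090 mm³

Profile (r,z), 5 vertices: (5.5,0.5) (15.5,4.5) (12,19.5) (9,32) (6.5,26.5)
edge 0: (5.5,0.5)→(15.5,4.5)  cross = 5.5·4.5 − 15.5·0.5 = 17.0000; (r_i+r_j)·cross = 21·17.0000 = 357.0000
edge 1: (15.5,4.5)→(12,19.5)  cross = 15.5·19.5 − 12·4.5 = 248.2500; (r_i+r_j)·cross = 27.5·248.2500 = 6826.8750
edge 2: (12,19.5)→(9,32)  cross = 12·32 − 9·19.5 = 208.5000; (r_i+r_j)·cross = 21·208.5000 = 4378.5000
edge 3: (9,32)→(6.5,26.5)  cross = 9·26.5 − 6.5·32 = 30.5000; (r_i+r_j)·cross = 15.5·30.5000 = 472.7500
edge 4: (6.5,26.5)→(5.5,0.5)  cross = 6.5·0.5 − 5.5·26.5 = -142.5000; (r_i+r_j)·cross = 12·-142.5000 = -1710.0000
Σcross = 361.7500 → A = |Σcross|/2 = 180.8750 mm²
Σ(r_i+r_j)·cross = 10325.1250 → first moment M = |Σ|/6 = 1720.8542
R_c = M/A = 1720.8542/180.8750 = 9.5141 mm
θ = 234° = 4.084070 rad
V = θ·R_c·A = 4.084070·9.5141·180.8750 = 7028.090 mm³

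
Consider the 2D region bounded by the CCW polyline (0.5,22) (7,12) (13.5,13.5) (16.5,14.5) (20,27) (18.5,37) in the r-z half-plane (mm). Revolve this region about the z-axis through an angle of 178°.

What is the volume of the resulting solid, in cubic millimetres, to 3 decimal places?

Profile (r,z), 6 vertices: (0.5,22) (7,12) (13.5,13.5) (16.5,14.5) (20,27) (18.5,37)
edge 0: (0.5,22)→(7,12)  cross = 0.5·12 − 7·22 = -148.0000; (r_i+r_j)·cross = 7.5·-148.0000 = -1110.0000
edge 1: (7,12)→(13.5,13.5)  cross = 7·13.5 − 13.5·12 = -67.5000; (r_i+r_j)·cross = 20.5·-67.5000 = -1383.7500
edge 2: (13.5,13.5)→(16.5,14.5)  cross = 13.5·14.5 − 16.5·13.5 = -27.0000; (r_i+r_j)·cross = 30·-27.0000 = -810.0000
edge 3: (16.5,14.5)→(20,27)  cross = 16.5·27 − 20·14.5 = 155.5000; (r_i+r_j)·cross = 36.5·155.5000 = 5675.7500
edge 4: (20,27)→(18.5,37)  cross = 20·37 − 18.5·27 = 240.5000; (r_i+r_j)·cross = 38.5·240.5000 = 9259.2500
edge 5: (18.5,37)→(0.5,22)  cross = 18.5·22 − 0.5·37 = 388.5000; (r_i+r_j)·cross = 19·388.5000 = 7381.5000
Σcross = 542.0000 → A = |Σcross|/2 = 271.0000 mm²
Σ(r_i+r_j)·cross = 19012.7500 → first moment M = |Σ|/6 = 3168.7917
R_c = M/A = 3168.7917/271.0000 = 11.6930 mm
θ = 178° = 3.106686 rad
V = θ·R_c·A = 3.106686·11.6930·271.0000 = 9844.441 mm³

Volume = 9844.441 mm³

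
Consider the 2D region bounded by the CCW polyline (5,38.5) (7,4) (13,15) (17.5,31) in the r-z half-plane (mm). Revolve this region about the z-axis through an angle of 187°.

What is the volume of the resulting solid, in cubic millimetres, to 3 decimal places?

Profile (r,z), 4 vertices: (5,38.5) (7,4) (13,15) (17.5,31)
edge 0: (5,38.5)→(7,4)  cross = 5·4 − 7·38.5 = -249.5000; (r_i+r_j)·cross = 12·-249.5000 = -2994.0000
edge 1: (7,4)→(13,15)  cross = 7·15 − 13·4 = 53.0000; (r_i+r_j)·cross = 20·53.0000 = 1060.0000
edge 2: (13,15)→(17.5,31)  cross = 13·31 − 17.5·15 = 140.5000; (r_i+r_j)·cross = 30.5·140.5000 = 4285.2500
edge 3: (17.5,31)→(5,38.5)  cross = 17.5·38.5 − 5·31 = 518.7500; (r_i+r_j)·cross = 22.5·518.7500 = 11671.8750
Σcross = 462.7500 → A = |Σcross|/2 = 231.3750 mm²
Σ(r_i+r_j)·cross = 14023.1250 → first moment M = |Σ|/6 = 2337.1875
R_c = M/A = 2337.1875/231.3750 = 10.1013 mm
θ = 187° = 3.263766 rad
V = θ·R_c·A = 3.263766·10.1013·231.3750 = 7628.032 mm³

Volume = 7628.032 mm³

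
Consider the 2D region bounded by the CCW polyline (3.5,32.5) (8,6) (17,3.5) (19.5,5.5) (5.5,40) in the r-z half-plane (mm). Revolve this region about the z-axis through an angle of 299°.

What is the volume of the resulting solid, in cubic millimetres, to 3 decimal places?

Profile (r,z), 5 vertices: (3.5,32.5) (8,6) (17,3.5) (19.5,5.5) (5.5,40)
edge 0: (3.5,32.5)→(8,6)  cross = 3.5·6 − 8·32.5 = -239.0000; (r_i+r_j)·cross = 11.5·-239.0000 = -2748.5000
edge 1: (8,6)→(17,3.5)  cross = 8·3.5 − 17·6 = -74.0000; (r_i+r_j)·cross = 25·-74.0000 = -1850.0000
edge 2: (17,3.5)→(19.5,5.5)  cross = 17·5.5 − 19.5·3.5 = 25.2500; (r_i+r_j)·cross = 36.5·25.2500 = 921.6250
edge 3: (19.5,5.5)→(5.5,40)  cross = 19.5·40 − 5.5·5.5 = 749.7500; (r_i+r_j)·cross = 25·749.7500 = 18743.7500
edge 4: (5.5,40)→(3.5,32.5)  cross = 5.5·32.5 − 3.5·40 = 38.7500; (r_i+r_j)·cross = 9·38.7500 = 348.7500
Σcross = 500.7500 → A = |Σcross|/2 = 250.3750 mm²
Σ(r_i+r_j)·cross = 15415.6250 → first moment M = |Σ|/6 = 2569.2708
R_c = M/A = 2569.2708/250.3750 = 10.2617 mm
θ = 299° = 5.218534 rad
V = θ·R_c·A = 5.218534·10.2617·250.3750 = 13407.828 mm³

Volume = 13407.828 mm³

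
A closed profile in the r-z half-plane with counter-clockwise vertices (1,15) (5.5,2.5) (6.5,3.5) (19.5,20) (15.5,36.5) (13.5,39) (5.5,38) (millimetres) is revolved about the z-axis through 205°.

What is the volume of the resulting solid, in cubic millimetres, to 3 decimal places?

Volume = 14540.836 mm³

Profile (r,z), 7 vertices: (1,15) (5.5,2.5) (6.5,3.5) (19.5,20) (15.5,36.5) (13.5,39) (5.5,38)
edge 0: (1,15)→(5.5,2.5)  cross = 1·2.5 − 5.5·15 = -80.0000; (r_i+r_j)·cross = 6.5·-80.0000 = -520.0000
edge 1: (5.5,2.5)→(6.5,3.5)  cross = 5.5·3.5 − 6.5·2.5 = 3.0000; (r_i+r_j)·cross = 12·3.0000 = 36.0000
edge 2: (6.5,3.5)→(19.5,20)  cross = 6.5·20 − 19.5·3.5 = 61.7500; (r_i+r_j)·cross = 26·61.7500 = 1605.5000
edge 3: (19.5,20)→(15.5,36.5)  cross = 19.5·36.5 − 15.5·20 = 401.7500; (r_i+r_j)·cross = 35·401.7500 = 14061.2500
edge 4: (15.5,36.5)→(13.5,39)  cross = 15.5·39 − 13.5·36.5 = 111.7500; (r_i+r_j)·cross = 29·111.7500 = 3240.7500
edge 5: (13.5,39)→(5.5,38)  cross = 13.5·38 − 5.5·39 = 298.5000; (r_i+r_j)·cross = 19·298.5000 = 5671.5000
edge 6: (5.5,38)→(1,15)  cross = 5.5·15 − 1·38 = 44.5000; (r_i+r_j)·cross = 6.5·44.5000 = 289.2500
Σcross = 841.2500 → A = |Σcross|/2 = 420.6250 mm²
Σ(r_i+r_j)·cross = 24384.2500 → first moment M = |Σ|/6 = 4064.0417
R_c = M/A = 4064.0417/420.6250 = 9.6619 mm
θ = 205° = 3.577925 rad
V = θ·R_c·A = 3.577925·9.6619·420.6250 = 14540.836 mm³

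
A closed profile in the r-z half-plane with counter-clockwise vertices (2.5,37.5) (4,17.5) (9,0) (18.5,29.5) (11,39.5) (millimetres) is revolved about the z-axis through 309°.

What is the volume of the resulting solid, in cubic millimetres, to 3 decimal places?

Profile (r,z), 5 vertices: (2.5,37.5) (4,17.5) (9,0) (18.5,29.5) (11,39.5)
edge 0: (2.5,37.5)→(4,17.5)  cross = 2.5·17.5 − 4·37.5 = -106.2500; (r_i+r_j)·cross = 6.5·-106.2500 = -690.6250
edge 1: (4,17.5)→(9,0)  cross = 4·0 − 9·17.5 = -157.5000; (r_i+r_j)·cross = 13·-157.5000 = -2047.5000
edge 2: (9,0)→(18.5,29.5)  cross = 9·29.5 − 18.5·0 = 265.5000; (r_i+r_j)·cross = 27.5·265.5000 = 7301.2500
edge 3: (18.5,29.5)→(11,39.5)  cross = 18.5·39.5 − 11·29.5 = 406.2500; (r_i+r_j)·cross = 29.5·406.2500 = 11984.3750
edge 4: (11,39.5)→(2.5,37.5)  cross = 11·37.5 − 2.5·39.5 = 313.7500; (r_i+r_j)·cross = 13.5·313.7500 = 4235.6250
Σcross = 721.7500 → A = |Σcross|/2 = 360.8750 mm²
Σ(r_i+r_j)·cross = 20783.1250 → first moment M = |Σ|/6 = 3463.8542
R_c = M/A = 3463.8542/360.8750 = 9.5985 mm
θ = 309° = 5.393067 rad
V = θ·R_c·A = 5.393067·9.5985·360.8750 = 18680.799 mm³

Volume = 18680.799 mm³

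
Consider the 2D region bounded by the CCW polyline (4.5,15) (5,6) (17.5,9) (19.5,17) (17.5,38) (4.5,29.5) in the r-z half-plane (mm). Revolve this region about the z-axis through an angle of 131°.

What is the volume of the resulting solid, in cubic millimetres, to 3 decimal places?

Profile (r,z), 6 vertices: (4.5,15) (5,6) (17.5,9) (19.5,17) (17.5,38) (4.5,29.5)
edge 0: (4.5,15)→(5,6)  cross = 4.5·6 − 5·15 = -48.0000; (r_i+r_j)·cross = 9.5·-48.0000 = -456.0000
edge 1: (5,6)→(17.5,9)  cross = 5·9 − 17.5·6 = -60.0000; (r_i+r_j)·cross = 22.5·-60.0000 = -1350.0000
edge 2: (17.5,9)→(19.5,17)  cross = 17.5·17 − 19.5·9 = 122.0000; (r_i+r_j)·cross = 37·122.0000 = 4514.0000
edge 3: (19.5,17)→(17.5,38)  cross = 19.5·38 − 17.5·17 = 443.5000; (r_i+r_j)·cross = 37·443.5000 = 16409.5000
edge 4: (17.5,38)→(4.5,29.5)  cross = 17.5·29.5 − 4.5·38 = 345.2500; (r_i+r_j)·cross = 22·345.2500 = 7595.5000
edge 5: (4.5,29.5)→(4.5,15)  cross = 4.5·15 − 4.5·29.5 = -65.2500; (r_i+r_j)·cross = 9·-65.2500 = -587.2500
Σcross = 737.5000 → A = |Σcross|/2 = 368.7500 mm²
Σ(r_i+r_j)·cross = 26125.7500 → first moment M = |Σ|/6 = 4354.2917
R_c = M/A = 4354.2917/368.7500 = 11.8082 mm
θ = 131° = 2.286381 rad
V = θ·R_c·A = 2.286381·11.8082·368.7500 = 9955.571 mm³

Volume = 9955.571 mm³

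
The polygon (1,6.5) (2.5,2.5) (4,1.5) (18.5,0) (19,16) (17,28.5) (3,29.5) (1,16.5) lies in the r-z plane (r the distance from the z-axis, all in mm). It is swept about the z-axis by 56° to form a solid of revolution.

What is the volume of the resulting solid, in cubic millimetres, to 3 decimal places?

Volume = 4637.506 mm³

Profile (r,z), 8 vertices: (1,6.5) (2.5,2.5) (4,1.5) (18.5,0) (19,16) (17,28.5) (3,29.5) (1,16.5)
edge 0: (1,6.5)→(2.5,2.5)  cross = 1·2.5 − 2.5·6.5 = -13.7500; (r_i+r_j)·cross = 3.5·-13.7500 = -48.1250
edge 1: (2.5,2.5)→(4,1.5)  cross = 2.5·1.5 − 4·2.5 = -6.2500; (r_i+r_j)·cross = 6.5·-6.2500 = -40.6250
edge 2: (4,1.5)→(18.5,0)  cross = 4·0 − 18.5·1.5 = -27.7500; (r_i+r_j)·cross = 22.5·-27.7500 = -624.3750
edge 3: (18.5,0)→(19,16)  cross = 18.5·16 − 19·0 = 296.0000; (r_i+r_j)·cross = 37.5·296.0000 = 11100.0000
edge 4: (19,16)→(17,28.5)  cross = 19·28.5 − 17·16 = 269.5000; (r_i+r_j)·cross = 36·269.5000 = 9702.0000
edge 5: (17,28.5)→(3,29.5)  cross = 17·29.5 − 3·28.5 = 416.0000; (r_i+r_j)·cross = 20·416.0000 = 8320.0000
edge 6: (3,29.5)→(1,16.5)  cross = 3·16.5 − 1·29.5 = 20.0000; (r_i+r_j)·cross = 4·20.0000 = 80.0000
edge 7: (1,16.5)→(1,6.5)  cross = 1·6.5 − 1·16.5 = -10.0000; (r_i+r_j)·cross = 2·-10.0000 = -20.0000
Σcross = 943.7500 → A = |Σcross|/2 = 471.8750 mm²
Σ(r_i+r_j)·cross = 28468.8750 → first moment M = |Σ|/6 = 4744.8125
R_c = M/A = 4744.8125/471.8750 = 10.0552 mm
θ = 56° = 0.977384 rad
V = θ·R_c·A = 0.977384·10.0552·471.8750 = 4637.506 mm³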